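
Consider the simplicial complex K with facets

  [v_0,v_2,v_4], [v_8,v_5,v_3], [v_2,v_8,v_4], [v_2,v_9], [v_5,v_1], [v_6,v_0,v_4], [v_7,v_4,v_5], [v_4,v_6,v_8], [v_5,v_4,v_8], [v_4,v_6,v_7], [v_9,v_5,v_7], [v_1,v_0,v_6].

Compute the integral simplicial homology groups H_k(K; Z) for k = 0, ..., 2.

Fix the vertex order v_0 < v_1 < v_2 < v_3 < v_4 < v_5 < v_6 < v_7 < v_8 < v_9 and write every simplex with vertices in increasing order. Then dim K = 2 and the simplices of K are:

  0-simplices (10): [v_0], [v_1], [v_2], [v_3], [v_4], [v_5], [v_6], [v_7], [v_8], [v_9]
  1-simplices (21): (21 of them)
  2-simplices (10): [v_0,v_1,v_6], [v_0,v_2,v_4], [v_0,v_4,v_6], [v_2,v_4,v_8], [v_3,v_5,v_8], [v_4,v_5,v_7], [v_4,v_5,v_8], [v_4,v_6,v_7], [v_4,v_6,v_8], [v_5,v_7,v_9]

Hence C_0 ≅ Z^10, C_1 ≅ Z^21, C_2 ≅ Z^10.

The boundary map ∂_1: C_1 → C_0 sends each edge [p,q] (with p < q) to q − p. For instance
  ∂[v_6,v_7] = [v_7] − [v_6].
The 10×21 boundary matrix has rank 9 and Smith normal form diag(1,1,1,1,1,1,1,1,1).

Boundary ∂_2: C_2 → C_1 sends each 2-simplex [p,q,r] to [q,r] − [p,r] + [p,q]. For instance
  ∂[v_5,v_7,v_9] = [v_7,v_9] − [v_5,v_9] + [v_5,v_7],
  ∂[v_4,v_5,v_8] = [v_5,v_8] − [v_4,v_8] + [v_4,v_5].
This gives a 21×10 integer matrix of rank 10; reducing to Smith normal form yields diagonal entries (1,1,1,1,1,1,1,1,1,1).

Reading off H_k = ker ∂_k / im ∂_{k+1}:

  H_0: rank C_0 − rank ∂_1 = 10 − 9 = 1, and the invariant factors of ∂_1 are all 1, so H_0 = Z.
  H_1: rank ker ∂_1 − rank ∂_2 = (21 − 9) − 10 = 2, and the invariant factors of ∂_2 are all 1, so H_1 = Z^2.
  H_2: rank ker ∂_2 − rank ∂_3 = (10 − 10) − 0 = 0, and there is no ∂_3, so H_2 = 0.

H_0 = Z,  H_1 = Z^2,  H_2 = 0.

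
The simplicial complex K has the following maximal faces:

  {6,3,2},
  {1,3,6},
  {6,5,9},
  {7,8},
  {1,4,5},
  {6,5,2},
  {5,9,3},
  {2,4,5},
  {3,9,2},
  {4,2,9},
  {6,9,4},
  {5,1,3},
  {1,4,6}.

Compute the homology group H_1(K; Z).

Order the vertices as 1 < 2 < 3 < 4 < 5 < 6 < 7 < 8 < 9. Listing each simplex with vertices in this order, K has dimension 2 with simplices:

  0-simplices (9): [1], [2], [3], [4], [5], [6], [7], [8], [9]
  1-simplices (19): [1,3], [1,4], [1,5], [1,6], [2,3], [2,4], [2,5], [2,6], [2,9], [3,5], [3,6], [3,9], [4,5], [4,6], [4,9], [5,6], [5,9], [6,9], [7,8]
  2-simplices (12): [1,3,5], [1,3,6], [1,4,5], [1,4,6], [2,3,6], [2,3,9], [2,4,5], [2,4,9], [2,5,6], [3,5,9], [4,6,9], [5,6,9]

giving chain groups C_0 ≅ Z^9, C_1 ≅ Z^19, C_2 ≅ Z^12.

Boundary ∂_1: C_1 → C_0 maps an edge to its endpoints' difference, ∂[p,q] = q − p. For instance
  ∂[1,3] = [3] − [1].
As a 9×19 matrix over Z this has rank 7, with invariant factors (1,1,1,1,1,1,1).

Boundary ∂_2: C_2 → C_1 sends each 2-simplex [p,q,r] to [q,r] − [p,r] + [p,q]. For instance
  ∂[1,3,6] = [3,6] − [1,6] + [1,3],
  ∂[1,4,5] = [4,5] − [1,5] + [1,4].
The resulting 19×12 matrix has rank 12, and its Smith normal form has invariant factors (1,1,1,1,1,1,1,1,1,1,1,2).

Reading off H_k = ker ∂_k / im ∂_{k+1}:

  H_1: rank ker ∂_1 − rank ∂_2 = (19 − 7) − 12 = 0, and ∂_2 has invariant factor 2 > 1, so H_1 = Z/2.

H_1 ≅ Z/2.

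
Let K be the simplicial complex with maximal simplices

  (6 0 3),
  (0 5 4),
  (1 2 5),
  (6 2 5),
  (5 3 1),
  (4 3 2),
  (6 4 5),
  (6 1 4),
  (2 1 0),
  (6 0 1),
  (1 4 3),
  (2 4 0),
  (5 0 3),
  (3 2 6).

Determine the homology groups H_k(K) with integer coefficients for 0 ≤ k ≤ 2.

We work with the vertex ordering 0 < 1 < 2 < 3 < 4 < 5 < 6. The simplices of K, each written with vertices in increasing order, are:

  0-simplices (7): [0], [1], [2], [3], [4], [5], [6]
  1-simplices (21): [0,1], [0,2], [0,3], [0,4], [0,5], [0,6], [1,2], [1,3], [1,4], [1,5], [1,6], [2,3], [2,4], [2,5], [2,6], [3,4], [3,5], [3,6], [4,5], [4,6], [5,6]
  2-simplices (14): [0,1,2], [0,1,6], [0,2,4], [0,3,5], [0,3,6], [0,4,5], [1,2,5], [1,3,4], [1,3,5], [1,4,6], [2,3,4], [2,3,6], [2,5,6], [4,5,6]

so the chain groups are C_0 ≅ Z^7, C_1 ≅ Z^21, C_2 ≅ Z^14.

The boundary map ∂_1: C_1 → C_0 is given by ∂[p,q] = [q] − [p]. For instance
  ∂[0,2] = [2] − [0].
The resulting 7×21 matrix has rank 6, and its Smith normal form has invariant factors (1,1,1,1,1,1).

The boundary map ∂_2: C_2 → C_1 sends each 2-simplex [p,q,r] to [q,r] − [p,r] + [p,q]. For instance
  ∂[0,2,4] = [2,4] − [0,4] + [0,2],
  ∂[2,3,6] = [3,6] − [2,6] + [2,3].
The resulting 21×14 matrix has rank 13, and its Smith normal form has invariant factors (1,1,1,1,1,1,1,1,1,1,1,1,1).

Computing H_k = (kernel of ∂_k) / (image of ∂_{k+1}):

  H_0: rank C_0 − rank ∂_1 = 7 − 6 = 1, and the invariant factors of ∂_1 are all 1, so H_0 ≅ Z.
  H_1: rank ker ∂_1 − rank ∂_2 = (21 − 6) − 13 = 2, and the invariant factors of ∂_2 are all 1, so H_1 ≅ Z^2.
  H_2: rank ker ∂_2 − rank ∂_3 = (14 − 13) − 0 = 1, and there is no ∂_3, so H_2 ≅ Z.

As a check, the Euler characteristic is 7 − 21 + 14 = 0, which agrees with 1 − 2 + 1 = 0.

H_0 ≅ Z,  H_1 ≅ Z^2,  H_2 ≅ Z.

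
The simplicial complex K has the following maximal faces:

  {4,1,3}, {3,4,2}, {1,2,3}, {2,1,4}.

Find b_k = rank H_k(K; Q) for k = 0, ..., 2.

Take the total order 1 < 2 < 3 < 4 on the vertex set. Then K (dimension 2) consists of the simplices:

  0-simplices (4): [1], [2], [3], [4]
  1-simplices (6): [1,2], [1,3], [1,4], [2,3], [2,4], [3,4]
  2-simplices (4): [1,2,3], [1,2,4], [1,3,4], [2,3,4]

Hence C_0 ≅ Z^4, C_1 ≅ Z^6, C_2 ≅ Z^4.

∂_1: C_1 → C_0 is given by ∂[p,q] = [q] − [p]. For instance
  ∂[1,2] = [2] − [1].
As a 4×6 matrix over Z this has rank 3, with invariant factors (1,1,1).

The boundary map ∂_2: C_2 → C_1 acts by ∂[p,q,r] = [q,r] − [p,r] + [p,q]. For instance
  ∂[2,3,4] = [3,4] − [2,4] + [2,3],
  ∂[1,3,4] = [3,4] − [1,4] + [1,3].
The 6×4 boundary matrix has rank 3 and Smith normal form diag(1,1,1).

From H_k ≅ ker(∂_k) / im(∂_{k+1}) we obtain:

  H_0: rank C_0 − rank ∂_1 = 4 − 3 = 1, and the invariant factors of ∂_1 are all 1, so H_0 = Z.
  H_1: rank ker ∂_1 − rank ∂_2 = (6 − 3) − 3 = 0, and the invariant factors of ∂_2 are all 1, so H_1 = 0.
  H_2: rank ker ∂_2 − rank ∂_3 = (4 − 3) − 0 = 1, and there is no ∂_3, so H_2 = Z.

As a check, the Euler characteristic is 4 − 6 + 4 = 2, which agrees with 1 − 0 + 1 = 2.

Hence the Betti numbers are b_0 = 1, b_1 = 0, b_2 = 1.

b_0 = 1, b_1 = 0, b_2 = 1.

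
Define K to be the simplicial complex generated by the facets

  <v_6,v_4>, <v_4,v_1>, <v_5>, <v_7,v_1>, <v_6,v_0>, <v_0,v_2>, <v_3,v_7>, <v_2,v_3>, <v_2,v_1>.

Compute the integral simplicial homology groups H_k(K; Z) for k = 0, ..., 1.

Fix the vertex order v_0 < v_1 < v_2 < v_3 < v_4 < v_5 < v_6 < v_7 and write every simplex with vertices in increasing order. Then dim K = 1 and the simplices of K are:

  0-simplices (8): [v_0], [v_1], [v_2], [v_3], [v_4], [v_5], [v_6], [v_7]
  1-simplices (8): [v_0,v_2], [v_0,v_6], [v_1,v_2], [v_1,v_4], [v_1,v_7], [v_2,v_3], [v_3,v_7], [v_4,v_6]

Hence C_0 ≅ Z^8, C_1 ≅ Z^8.

The boundary map ∂_1: C_1 → C_0 sends each edge [p,q] (with p < q) to q − p. For instance
  ∂[v_3,v_7] = [v_7] − [v_3].
The resulting 8×8 matrix has rank 6, and its Smith normal form has invariant factors (1,1,1,1,1,1).

From H_k ≅ ker(∂_k) / im(∂_{k+1}) we obtain:

  H_0: rank C_0 − rank ∂_1 = 8 − 6 = 2, and the invariant factors of ∂_1 are all 1, so H_0 = Z^2.
  H_1: rank ker ∂_1 − rank ∂_2 = (8 − 6) − 0 = 2, and there is no ∂_2, so H_1 = Z^2.

As a check, the Euler characteristic is 8 − 8 = 0, which agrees with 2 − 2 = 0.

H_0 ≅ Z^2,  H_1 ≅ Z^2.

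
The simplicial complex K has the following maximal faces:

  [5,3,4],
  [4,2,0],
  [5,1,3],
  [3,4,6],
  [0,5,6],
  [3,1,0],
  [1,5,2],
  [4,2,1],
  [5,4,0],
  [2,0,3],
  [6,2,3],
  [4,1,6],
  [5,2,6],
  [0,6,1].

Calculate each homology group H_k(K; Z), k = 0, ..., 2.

Order the vertices as 0 < 1 < 2 < 3 < 4 < 5 < 6. Listing each simplex with vertices in this order, K has dimension 2 with simplices:

  0-simplices (7): [0], [1], [2], [3], [4], [5], [6]
  1-simplices (21): [0,1], [0,2], [0,3], [0,4], [0,5], [0,6], [1,2], [1,3], [1,4], [1,5], [1,6], [2,3], [2,4], [2,5], [2,6], [3,4], [3,5], [3,6], [4,5], [4,6], [5,6]
  2-simplices (14): [0,1,3], [0,1,6], [0,2,3], [0,2,4], [0,4,5], [0,5,6], [1,2,4], [1,2,5], [1,3,5], [1,4,6], [2,3,6], [2,5,6], [3,4,5], [3,4,6]

Hence C_0 ≅ Z^7, C_1 ≅ Z^21, C_2 ≅ Z^14.

Boundary ∂_1: C_1 → C_0 sends each edge [p,q] (with p < q) to q − p. For instance
  ∂[0,1] = [1] − [0].
As a 7×21 matrix over Z this has rank 6, with invariant factors (1,1,1,1,1,1).

Boundary ∂_2: C_2 → C_1 maps a triangle to the signed sum of its edges. For instance
  ∂[0,2,3] = [2,3] − [0,3] + [0,2],
  ∂[0,4,5] = [4,5] − [0,5] + [0,4].
The 21×14 boundary matrix has rank 13 and Smith normal form diag(1,1,1,1,1,1,1,1,1,1,1,1,1).

Now H_k = ker ∂_k / im ∂_{k+1}, so:

  H_0: rank C_0 − rank ∂_1 = 7 − 6 = 1, and the invariant factors of ∂_1 are all 1, so H_0 ≅ Z.
  H_1: rank ker ∂_1 − rank ∂_2 = (21 − 6) − 13 = 2, and the invariant factors of ∂_2 are all 1, so H_1 ≅ Z^2.
  H_2: rank ker ∂_2 − rank ∂_3 = (14 − 13) − 0 = 1, and there is no ∂_3, so H_2 ≅ Z.

(K is a triangulation of the torus T^2.)

H_0 = Z,  H_1 = Z^2,  H_2 = Z.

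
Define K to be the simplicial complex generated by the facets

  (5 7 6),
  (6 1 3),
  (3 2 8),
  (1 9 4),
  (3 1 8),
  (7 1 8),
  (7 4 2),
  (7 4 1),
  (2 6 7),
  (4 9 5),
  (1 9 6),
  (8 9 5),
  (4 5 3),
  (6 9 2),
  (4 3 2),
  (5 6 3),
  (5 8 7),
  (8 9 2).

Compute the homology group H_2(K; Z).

H_2 ≅ Z.

K has 9 vertices, 27 edges, 18 triangles.
rank ∂_2 = 17, rank ∂_3 = 0 ⇒ b_2 = 18 − 17 − 0 = 1. So H_2 = Z.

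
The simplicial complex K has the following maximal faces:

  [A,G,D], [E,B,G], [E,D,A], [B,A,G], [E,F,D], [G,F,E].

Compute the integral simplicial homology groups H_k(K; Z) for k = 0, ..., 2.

H_0 = Z,  H_1 = Z,  H_2 = 0.

We work with the vertex ordering A < B < D < E < F < G. The simplices of K, each written with vertices in increasing order, are:

  0-simplices (6): A, B, D, E, F, G
  1-simplices (12): AB, AD, AE, AG, BE, BG, DE, DF, DG, EF, EG, FG
  2-simplices (6): ABG, ADE, ADG, BEG, DEF, EFG

so the chain groups are C_0 ≅ Z^6, C_1 ≅ Z^12, C_2 ≅ Z^6.

∂_1: C_1 → C_0 maps an edge to its endpoints' difference, ∂[p,q] = q − p. For instance
  ∂AD = D − A.
The 6×12 boundary matrix has rank 5 and Smith normal form diag(1,1,1,1,1).

Boundary ∂_2: C_2 → C_1 acts by ∂[p,q,r] = [q,r] − [p,r] + [p,q]. For instance
  ∂EFG = FG − EG + EF,
  ∂BEG = EG − BG + BE.
This gives a 12×6 integer matrix of rank 6; reducing to Smith normal form yields diagonal entries (1,1,1,1,1,1).

From H_k ≅ ker(∂_k) / im(∂_{k+1}) we obtain:

  H_0: rank C_0 − rank ∂_1 = 6 − 5 = 1, and the invariant factors of ∂_1 are all 1, so H_0 = Z.
  H_1: rank ker ∂_1 − rank ∂_2 = (12 − 5) − 6 = 1, and the invariant factors of ∂_2 are all 1, so H_1 = Z.
  H_2: rank ker ∂_2 − rank ∂_3 = (6 − 6) − 0 = 0, and there is no ∂_3, so H_2 = 0.

As a check, the Euler characteristic is 6 − 12 + 6 = 0, which agrees with 1 − 1 + 0 = 0.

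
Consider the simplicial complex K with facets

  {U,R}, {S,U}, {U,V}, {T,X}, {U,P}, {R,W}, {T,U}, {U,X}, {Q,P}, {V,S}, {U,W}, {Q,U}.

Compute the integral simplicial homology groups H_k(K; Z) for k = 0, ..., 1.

H_0 = Z,  H_1 = Z^4.

We work with the vertex ordering P < Q < R < S < T < U < V < W < X. The simplices of K, each written with vertices in increasing order, are:

  0-simplices (9): P, Q, R, S, T, U, V, W, X
  1-simplices (12): PQ, PU, QU, RU, RW, SU, SV, TU, TX, UV, UW, UX

giving chain groups C_0 ≅ Z^9, C_1 ≅ Z^12.

The boundary map ∂_1: C_1 → C_0 sends each edge [p,q] (with p < q) to q − p. For instance
  ∂UW = W − U.
This gives a 9×12 integer matrix of rank 8; reducing to Smith normal form yields diagonal entries (1,1,1,1,1,1,1,1).

Computing H_k = (kernel of ∂_k) / (image of ∂_{k+1}):

  H_0: rank C_0 − rank ∂_1 = 9 − 8 = 1, and the invariant factors of ∂_1 are all 1, so H_0 = Z.
  H_1: rank ker ∂_1 − rank ∂_2 = (12 − 8) − 0 = 4, and there is no ∂_2, so H_1 = Z^4.

As a check, the Euler characteristic is 9 − 12 = -3, which agrees with 1 − 4 = -3.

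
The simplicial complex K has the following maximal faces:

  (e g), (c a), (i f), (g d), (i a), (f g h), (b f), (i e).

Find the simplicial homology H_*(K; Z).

H_0 = Z,  H_1 = Z,  H_2 = 0.

K has 9 vertices, 10 edges, 1 triangle.
rank ∂_0 = 0, rank ∂_1 = 8 ⇒ b_0 = 9 − 0 − 8 = 1; all invariant factors of ∂_1 are 1 so no torsion. So H_0 ≅ Z.
rank ∂_1 = 8, rank ∂_2 = 1 ⇒ b_1 = 10 − 8 − 1 = 1; all invariant factors of ∂_2 are 1 so no torsion. So H_1 ≅ Z.
rank ∂_2 = 1, rank ∂_3 = 0 ⇒ b_2 = 1 − 1 − 0 = 0. So H_2 ≅ 0.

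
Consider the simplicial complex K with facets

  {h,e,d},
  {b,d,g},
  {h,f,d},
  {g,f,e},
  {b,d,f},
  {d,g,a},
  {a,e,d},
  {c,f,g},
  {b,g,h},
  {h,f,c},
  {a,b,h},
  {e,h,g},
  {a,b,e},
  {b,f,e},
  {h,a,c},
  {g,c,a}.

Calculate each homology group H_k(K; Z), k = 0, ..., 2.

Take the total order a < b < c < d < e < f < g < h on the vertex set. Then K (dimension 2) consists of the simplices:

  0-simplices (8): a, b, c, d, e, f, g, h
  1-simplices (24): ab, ac, ad, ae, ag, ah, bd, be, bf, bg, bh, cf, cg, ch, de, df, dg, dh, ef, eg, eh, fg, fh, gh
  2-simplices (16): abe, abh, acg, ach, ade, adg, bdf, bdg, bef, bgh, cfg, cfh, deh, dfh, efg, egh

giving chain groups C_0 ≅ Z^8, C_1 ≅ Z^24, C_2 ≅ Z^16.

The boundary map ∂_1: C_1 → C_0 maps an edge to its endpoints' difference, ∂[p,q] = q − p. For instance
  ∂ah = h − a.
As a 8×24 matrix over Z this has rank 7, with invariant factors (1,1,1,1,1,1,1).

Boundary ∂_2: C_2 → C_1 acts by ∂[p,q,r] = [q,r] − [p,r] + [p,q]. For instance
  ∂acg = cg − ag + ac,
  ∂egh = gh − eh + eg.
This gives a 24×16 integer matrix of rank 15; reducing to Smith normal form yields diagonal entries (1,1,1,1,1,1,1,1,1,1,1,1,1,1,1).

From H_k ≅ ker(∂_k) / im(∂_{k+1}) we obtain:

  H_0: rank C_0 − rank ∂_1 = 8 − 7 = 1, and the invariant factors of ∂_1 are all 1, so H_0 = Z.
  H_1: rank ker ∂_1 − rank ∂_2 = (24 − 7) − 15 = 2, and the invariant factors of ∂_2 are all 1, so H_1 = Z^2.
  H_2: rank ker ∂_2 − rank ∂_3 = (16 − 15) − 0 = 1, and there is no ∂_3, so H_2 = Z.

As a check, the Euler characteristic is 8 − 24 + 16 = 0, which agrees with 1 − 2 + 1 = 0.

H_0 = Z,  H_1 = Z^2,  H_2 = Z.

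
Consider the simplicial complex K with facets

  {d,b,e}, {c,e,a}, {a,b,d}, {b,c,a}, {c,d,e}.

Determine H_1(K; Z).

H_1 = Z.

Fix the vertex order a < b < c < d < e and write every simplex with vertices in increasing order. Then dim K = 2 and the simplices of K are:

  0-simplices (5): a, b, c, d, e
  1-simplices (10): ab, ac, ad, ae, bc, bd, be, cd, ce, de
  2-simplices (5): abc, abd, ace, bde, cde

giving chain groups C_0 ≅ Z^5, C_1 ≅ Z^10, C_2 ≅ Z^5.

The boundary map ∂_1: C_1 → C_0 sends each edge [p,q] (with p < q) to q − p.
As a 5×10 matrix over Z this has rank 4, with invariant factors (1,1,1,1).

∂_2: C_2 → C_1 maps a triangle to the signed sum of its edges. For instance
  ∂cde = de − ce + cd,
  ∂ace = ce − ae + ac.
As a 10×5 matrix over Z this has rank 5, with invariant factors (1,1,1,1,1).

From H_k ≅ ker(∂_k) / im(∂_{k+1}) we obtain:

  H_1: rank ker ∂_1 − rank ∂_2 = (10 − 4) − 5 = 1, and the invariant factors of ∂_2 are all 1, so H_1 = Z.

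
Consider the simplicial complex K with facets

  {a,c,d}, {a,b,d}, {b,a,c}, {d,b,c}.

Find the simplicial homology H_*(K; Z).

Take the total order a < b < c < d on the vertex set. Then K (dimension 2) consists of the simplices:

  0-simplices (4): a, b, c, d
  1-simplices (6): ab, ac, ad, bc, bd, cd
  2-simplices (4): abc, abd, acd, bcd

giving chain groups C_0 ≅ Z^4, C_1 ≅ Z^6, C_2 ≅ Z^4.

Boundary ∂_1: C_1 → C_0 maps an edge to its endpoints' difference, ∂[p,q] = q − p. For instance
  ∂cd = d − c.
This gives a 4×6 integer matrix of rank 3; reducing to Smith normal form yields diagonal entries (1,1,1).

∂_2: C_2 → C_1 acts by ∂[p,q,r] = [q,r] − [p,r] + [p,q]. For instance
  ∂acd = cd − ad + ac,
  ∂bcd = cd − bd + bc.
This gives a 6×4 integer matrix of rank 3; reducing to Smith normal form yields diagonal entries (1,1,1).

From H_k ≅ ker(∂_k) / im(∂_{k+1}) we obtain:

  H_0: rank C_0 − rank ∂_1 = 4 − 3 = 1, and the invariant factors of ∂_1 are all 1, so H_0 ≅ Z.
  H_1: rank ker ∂_1 − rank ∂_2 = (6 − 3) − 3 = 0, and the invariant factors of ∂_2 are all 1, so H_1 ≅ 0.
  H_2: rank ker ∂_2 − rank ∂_3 = (4 − 3) − 0 = 1, and there is no ∂_3, so H_2 ≅ Z.

As a check, the Euler characteristic is 4 − 6 + 4 = 2, which agrees with 1 − 0 + 1 = 2.

H_0 = Z,  H_1 = 0,  H_2 = Z.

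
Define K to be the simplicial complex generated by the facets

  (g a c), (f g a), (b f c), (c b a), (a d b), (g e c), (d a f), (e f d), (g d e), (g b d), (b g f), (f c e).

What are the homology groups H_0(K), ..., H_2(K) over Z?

Take the total order a < b < c < d < e < f < g on the vertex set. Then K (dimension 2) consists of the simplices:

  0-simplices (7): a, b, c, d, e, f, g
  1-simplices (18): ab, ac, ad, af, ag, bc, bd, bf, bg, ce, cf, cg, de, df, dg, ef, eg, fg
  2-simplices (12): abc, abd, acg, adf, afg, bcf, bdg, bfg, cef, ceg, def, deg

so the chain groups are C_0 ≅ Z^7, C_1 ≅ Z^18, C_2 ≅ Z^12.

∂_1: C_1 → C_0 maps an edge to its endpoints' difference, ∂[p,q] = q − p. For instance
  ∂bd = d − b.
The 7×18 boundary matrix has rank 6 and Smith normal form diag(1,1,1,1,1,1).

Boundary ∂_2: C_2 → C_1 maps a triangle to the signed sum of its edges. For instance
  ∂bdg = dg − bg + bd,
  ∂bfg = fg − bg + bf.
The resulting 18×12 matrix has rank 12, and its Smith normal form has invariant factors (1,1,1,1,1,1,1,1,1,1,1,2).

Now H_k = ker ∂_k / im ∂_{k+1}, so:

  H_0: rank C_0 − rank ∂_1 = 7 − 6 = 1, and the invariant factors of ∂_1 are all 1, so H_0 ≅ Z.
  H_1: rank ker ∂_1 − rank ∂_2 = (18 − 6) − 12 = 0, and ∂_2 has invariant factor 2 > 1, so H_1 ≅ Z/2.
  H_2: rank ker ∂_2 − rank ∂_3 = (12 − 12) − 0 = 0, and there is no ∂_3, so H_2 ≅ 0.

As a check, the Euler characteristic is 7 − 18 + 12 = 1, which agrees with 1 − 0 + 0 = 1.

H_0 ≅ Z,  H_1 ≅ Z/2,  H_2 = 0.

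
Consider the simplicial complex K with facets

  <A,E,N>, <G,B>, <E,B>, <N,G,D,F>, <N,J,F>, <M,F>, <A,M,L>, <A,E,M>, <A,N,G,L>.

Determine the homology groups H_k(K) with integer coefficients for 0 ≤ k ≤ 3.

H_0 ≅ Z,  H_1 ≅ Z^2,  H_2 = 0,  H_3 = 0.

Fix the vertex order A < B < D < E < F < G < J < L < M < N and write every simplex with vertices in increasing order. Then dim K = 3 and the simplices of K are:

  0-simplices (10): A, B, D, E, F, G, J, L, M, N
  1-simplices (21): AE, AG, AL, AM, AN, BE, BG, DF, DG, DN, EM, EN, FG, FJ, FM, FN, GL, GN, JN, LM, LN
  2-simplices (12): AEM, AEN, AGL, AGN, ALM, ALN, DFG, DFN, DGN, FGN, FJN, GLN
  3-simplices (2): AGLN, DFGN

Hence C_0 ≅ Z^10, C_1 ≅ Z^21, C_2 ≅ Z^12, C_3 ≅ Z^2.

Boundary ∂_1: C_1 → C_0 sends each edge [p,q] (with p < q) to q − p.
The resulting 10×21 matrix has rank 9, and its Smith normal form has invariant factors (1,1,1,1,1,1,1,1,1).

∂_2: C_2 → C_1 acts by ∂[p,q,r] = [q,r] − [p,r] + [p,q]. For instance
  ∂ALN = LN − AN + AL,
  ∂FJN = JN − FN + FJ.
This gives a 21×12 integer matrix of rank 10; reducing to Smith normal form yields diagonal entries (1,1,1,1,1,1,1,1,1,1).

The boundary map ∂_3: C_3 → C_2 sends each 3-simplex σ to the alternating sum Σ_i (−1)^i (σ with its i-th vertex removed). For instance
  ∂AGLN = GLN − ALN + AGN − AGL,
  ∂DFGN = FGN − DGN + DFN − DFG.
As a 12×2 matrix over Z this has rank 2, with invariant factors (1,1).

Reading off H_k = ker ∂_k / im ∂_{k+1}:

  H_0: rank C_0 − rank ∂_1 = 10 − 9 = 1, and the invariant factors of ∂_1 are all 1, so H_0 ≅ Z.
  H_1: rank ker ∂_1 − rank ∂_2 = (21 − 9) − 10 = 2, and the invariant factors of ∂_2 are all 1, so H_1 ≅ Z^2.
  H_2: rank ker ∂_2 − rank ∂_3 = (12 − 10) − 2 = 0, and the invariant factors of ∂_3 are all 1, so H_2 ≅ 0.
  H_3: rank ker ∂_3 − rank ∂_4 = (2 − 2) − 0 = 0, and there is no ∂_4, so H_3 ≅ 0.

As a check, the Euler characteristic is 10 − 21 + 12 − 2 = -1, which agrees with 1 − 2 + 0 − 0 = -1.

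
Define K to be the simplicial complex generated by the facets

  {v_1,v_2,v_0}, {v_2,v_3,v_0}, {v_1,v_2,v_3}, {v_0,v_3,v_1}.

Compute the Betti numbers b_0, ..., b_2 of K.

Order the vertices as v_0 < v_1 < v_2 < v_3. Listing each simplex with vertices in this order, K has dimension 2 with simplices:

  0-simplices (4): [v_0], [v_1], [v_2], [v_3]
  1-simplices (6): [v_0,v_1], [v_0,v_2], [v_0,v_3], [v_1,v_2], [v_1,v_3], [v_2,v_3]
  2-simplices (4): [v_0,v_1,v_2], [v_0,v_1,v_3], [v_0,v_2,v_3], [v_1,v_2,v_3]

Hence C_0 ≅ Z^4, C_1 ≅ Z^6, C_2 ≅ Z^4.

∂_1: C_1 → C_0 sends each edge [p,q] (with p < q) to q − p.
This gives a 4×6 integer matrix of rank 3; reducing to Smith normal form yields diagonal entries (1,1,1).

∂_2: C_2 → C_1 sends each 2-simplex [p,q,r] to [q,r] − [p,r] + [p,q]. For instance
  ∂[v_0,v_2,v_3] = [v_2,v_3] − [v_0,v_3] + [v_0,v_2],
  ∂[v_0,v_1,v_3] = [v_1,v_3] − [v_0,v_3] + [v_0,v_1].
This gives a 6×4 integer matrix of rank 3; reducing to Smith normal form yields diagonal entries (1,1,1).

Reading off H_k = ker ∂_k / im ∂_{k+1}:

  H_0: rank C_0 − rank ∂_1 = 4 − 3 = 1, and the invariant factors of ∂_1 are all 1, so H_0 = Z.
  H_1: rank ker ∂_1 − rank ∂_2 = (6 − 3) − 3 = 0, and the invariant factors of ∂_2 are all 1, so H_1 = 0.
  H_2: rank ker ∂_2 − rank ∂_3 = (4 − 3) − 0 = 1, and there is no ∂_3, so H_2 = Z.

Hence the Betti numbers are b_0 = 1, b_1 = 0, b_2 = 1.

b_0 = 1, b_1 = 0, b_2 = 1.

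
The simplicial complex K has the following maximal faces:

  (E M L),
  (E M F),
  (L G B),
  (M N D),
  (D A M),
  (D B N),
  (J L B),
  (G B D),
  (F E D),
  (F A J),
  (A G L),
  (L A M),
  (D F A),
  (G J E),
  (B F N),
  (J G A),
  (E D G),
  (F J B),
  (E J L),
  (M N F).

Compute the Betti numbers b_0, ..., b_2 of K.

Fix the vertex order A < B < D < E < F < G < J < L < M < N and write every simplex with vertices in increasing order. Then dim K = 2 and the simplices of K are:

  0-simplices (10): A, B, D, E, F, G, J, L, M, N
  1-simplices (30): AD, AF, AG, AJ, AL, AM, BD, BF, BG, BJ, BL, BN, DE, DF, DG, DM, DN, EF, EG, EJ, EL, EM, FJ, FM, FN, GJ, GL, JL, LM, MN
  2-simplices (20): ADF, ADM, AFJ, AGJ, AGL, ALM, BDG, BDN, BFJ, BFN, BGL, BJL, DEF, DEG, DMN, EFM, EGJ, EJL, ELM, FMN

giving chain groups C_0 ≅ Z^10, C_1 ≅ Z^30, C_2 ≅ Z^20.

The boundary map ∂_1: C_1 → C_0 is given by ∂[p,q] = [q] − [p]. For instance
  ∂BJ = J − B.
As a 10×30 matrix over Z this has rank 9, with invariant factors (1,1,1,1,1,1,1,1,1).

The boundary map ∂_2: C_2 → C_1 maps a triangle to the signed sum of its edges. For instance
  ∂BDN = DN − BN + BD,
  ∂BDG = DG − BG + BD.
The 30×20 boundary matrix has rank 20 and Smith normal form diag(1,1,1,1,1,1,1,1,1,1,1,1,1,1,1,1,1,1,1,2).

Reading off H_k = ker ∂_k / im ∂_{k+1}:

  H_0: rank C_0 − rank ∂_1 = 10 − 9 = 1, and the invariant factors of ∂_1 are all 1, so H_0 ≅ Z.
  H_1: rank ker ∂_1 − rank ∂_2 = (30 − 9) − 20 = 1, and ∂_2 has invariant factor 2 > 1, so H_1 ≅ Z ⊕ Z/2Z.
  H_2: rank ker ∂_2 − rank ∂_3 = (20 − 20) − 0 = 0, and there is no ∂_3, so H_2 ≅ 0.

(K is a triangulation of the Klein bottle.)

Hence the Betti numbers are b_0 = 1, b_1 = 1, b_2 = 0.

b_0 = 1, b_1 = 1, b_2 = 0.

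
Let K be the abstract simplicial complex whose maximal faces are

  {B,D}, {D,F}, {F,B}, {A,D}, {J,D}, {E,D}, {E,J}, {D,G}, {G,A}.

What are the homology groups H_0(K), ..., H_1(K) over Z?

H_0 ≅ Z,  H_1 ≅ Z^3.

Fix the vertex order A < B < D < E < F < G < J and write every simplex with vertices in increasing order. Then dim K = 1 and the simplices of K are:

  0-simplices (7): A, B, D, E, F, G, J
  1-simplices (9): AD, AG, BD, BF, DE, DF, DG, DJ, EJ

giving chain groups C_0 ≅ Z^7, C_1 ≅ Z^9.

The boundary map ∂_1: C_1 → C_0 is given by ∂[p,q] = [q] − [p]. For instance
  ∂AD = D − A.
This gives a 7×9 integer matrix of rank 6; reducing to Smith normal form yields diagonal entries (1,1,1,1,1,1).

Reading off H_k = ker ∂_k / im ∂_{k+1}:

  H_0: rank C_0 − rank ∂_1 = 7 − 6 = 1, and the invariant factors of ∂_1 are all 1, so H_0 = Z.
  H_1: rank ker ∂_1 − rank ∂_2 = (9 − 6) − 0 = 3, and there is no ∂_2, so H_1 = Z^3.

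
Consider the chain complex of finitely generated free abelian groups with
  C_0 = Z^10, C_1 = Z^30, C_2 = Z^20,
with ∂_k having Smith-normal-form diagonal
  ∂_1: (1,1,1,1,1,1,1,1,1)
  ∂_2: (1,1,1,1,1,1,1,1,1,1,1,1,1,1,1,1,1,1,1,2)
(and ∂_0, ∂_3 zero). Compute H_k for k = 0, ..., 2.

H_0 = Z,  H_1 = Z × Z/2,  H_2 = 0.

H_0: b_0 = 10 − 0 − 9 = 1; torsion from ∂_1 factors > 1: none. So H_0 = Z.
H_1: b_1 = 30 − 9 − 20 = 1; torsion from ∂_2 factors > 1: [2]. So H_1 = Z × Z/2.
H_2: b_2 = 20 − 20 − 0 = 0; torsion from ∂_3 factors > 1: none. So H_2 = 0.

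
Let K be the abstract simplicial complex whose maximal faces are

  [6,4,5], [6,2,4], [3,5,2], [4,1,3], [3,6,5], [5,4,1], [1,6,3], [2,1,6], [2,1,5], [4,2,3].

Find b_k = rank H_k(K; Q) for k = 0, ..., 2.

b_0 = 1, b_1 = 0, b_2 = 0.

Fix the vertex order 1 < 2 < 3 < 4 < 5 < 6 and write every simplex with vertices in increasing order. Then dim K = 2 and the simplices of K are:

  0-simplices (6): [1], [2], [3], [4], [5], [6]
  1-simplices (15): [1,2], [1,3], [1,4], [1,5], [1,6], [2,3], [2,4], [2,5], [2,6], [3,4], [3,5], [3,6], [4,5], [4,6], [5,6]
  2-simplices (10): [1,2,5], [1,2,6], [1,3,4], [1,3,6], [1,4,5], [2,3,4], [2,3,5], [2,4,6], [3,5,6], [4,5,6]

so the chain groups are C_0 ≅ Z^6, C_1 ≅ Z^15, C_2 ≅ Z^10.

The boundary map ∂_1: C_1 → C_0 maps an edge to its endpoints' difference, ∂[p,q] = q − p.
As a 6×15 matrix over Z this has rank 5, with invariant factors (1,1,1,1,1).

∂_2: C_2 → C_1 sends each 2-simplex [p,q,r] to [q,r] − [p,r] + [p,q]. For instance
  ∂[1,2,6] = [2,6] − [1,6] + [1,2],
  ∂[3,5,6] = [5,6] − [3,6] + [3,5].
The 15×10 boundary matrix has rank 10 and Smith normal form diag(1,1,1,1,1,1,1,1,1,2).

Reading off H_k = ker ∂_k / im ∂_{k+1}:

  H_0: rank C_0 − rank ∂_1 = 6 − 5 = 1, and the invariant factors of ∂_1 are all 1, so H_0 = Z.
  H_1: rank ker ∂_1 − rank ∂_2 = (15 − 5) − 10 = 0, and ∂_2 has invariant factor 2 > 1, so H_1 = Z/2.
  H_2: rank ker ∂_2 − rank ∂_3 = (10 − 10) − 0 = 0, and there is no ∂_3, so H_2 = 0.

As a check, the Euler characteristic is 6 − 15 + 10 = 1, which agrees with 1 − 0 + 0 = 1.
(K is a triangulation of the real projective plane RP^2.)

Hence the Betti numbers are b_0 = 1, b_1 = 0, b_2 = 0.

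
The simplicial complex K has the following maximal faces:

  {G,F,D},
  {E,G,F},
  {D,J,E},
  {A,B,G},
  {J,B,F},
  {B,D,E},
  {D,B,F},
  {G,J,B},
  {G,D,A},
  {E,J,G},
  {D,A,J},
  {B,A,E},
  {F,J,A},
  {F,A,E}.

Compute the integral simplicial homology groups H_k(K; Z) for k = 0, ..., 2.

Order the vertices as A < B < D < E < F < G < J. Listing each simplex with vertices in this order, K has dimension 2 with simplices:

  0-simplices (7): A, B, D, E, F, G, J
  1-simplices (21): AB, AD, AE, AF, AG, AJ, BD, BE, BF, BG, BJ, DE, DF, DG, DJ, EF, EG, EJ, FG, FJ, GJ
  2-simplices (14): ABE, ABG, ADG, ADJ, AEF, AFJ, BDE, BDF, BFJ, BGJ, DEJ, DFG, EFG, EGJ

so the chain groups are C_0 ≅ Z^7, C_1 ≅ Z^21, C_2 ≅ Z^14.

The boundary map ∂_1: C_1 → C_0 is given by ∂[p,q] = [q] − [p].
The 7×21 boundary matrix has rank 6 and Smith normal form diag(1,1,1,1,1,1).

∂_2: C_2 → C_1 sends each 2-simplex [p,q,r] to [q,r] − [p,r] + [p,q]. For instance
  ∂ADG = DG − AG + AD,
  ∂AFJ = FJ − AJ + AF.
The 21×14 boundary matrix has rank 13 and Smith normal form diag(1,1,1,1,1,1,1,1,1,1,1,1,1).

Computing H_k = (kernel of ∂_k) / (image of ∂_{k+1}):

  H_0: rank C_0 − rank ∂_1 = 7 − 6 = 1, and the invariant factors of ∂_1 are all 1, so H_0 = Z.
  H_1: rank ker ∂_1 − rank ∂_2 = (21 − 6) − 13 = 2, and the invariant factors of ∂_2 are all 1, so H_1 = Z^2.
  H_2: rank ker ∂_2 − rank ∂_3 = (14 − 13) − 0 = 1, and there is no ∂_3, so H_2 = Z.

H_0 = Z,  H_1 = Z^2,  H_2 = Z.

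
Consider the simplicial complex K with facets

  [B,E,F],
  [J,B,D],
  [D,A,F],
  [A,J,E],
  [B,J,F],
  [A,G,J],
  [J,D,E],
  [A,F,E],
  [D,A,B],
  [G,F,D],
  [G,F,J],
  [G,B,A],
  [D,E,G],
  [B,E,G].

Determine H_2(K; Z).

We work with the vertex ordering A < B < D < E < F < G < J. The simplices of K, each written with vertices in increasing order, are:

  0-simplices (7): A, B, D, E, F, G, J
  1-simplices (21): AB, AD, AE, AF, AG, AJ, BD, BE, BF, BG, BJ, DE, DF, DG, DJ, EF, EG, EJ, FG, FJ, GJ
  2-simplices (14): ABD, ABG, ADF, AEF, AEJ, AGJ, BDJ, BEF, BEG, BFJ, DEG, DEJ, DFG, FGJ

Hence C_0 ≅ Z^7, C_1 ≅ Z^21, C_2 ≅ Z^14.

∂_1: C_1 → C_0 sends each edge [p,q] (with p < q) to q − p.
As a 7×21 matrix over Z this has rank 6, with invariant factors (1,1,1,1,1,1).

Boundary ∂_2: C_2 → C_1 maps a triangle to the signed sum of its edges. For instance
  ∂AEF = EF − AF + AE,
  ∂BFJ = FJ − BJ + BF.
This gives a 21×14 integer matrix of rank 13; reducing to Smith normal form yields diagonal entries (1,1,1,1,1,1,1,1,1,1,1,1,1).

Computing H_k = (kernel of ∂_k) / (image of ∂_{k+1}):

  H_2: rank ker ∂_2 − rank ∂_3 = (14 − 13) − 0 = 1, and there is no ∂_3, so H_2 ≅ Z.

(K is a triangulation of the torus T^2.)

H_2 ≅ Z.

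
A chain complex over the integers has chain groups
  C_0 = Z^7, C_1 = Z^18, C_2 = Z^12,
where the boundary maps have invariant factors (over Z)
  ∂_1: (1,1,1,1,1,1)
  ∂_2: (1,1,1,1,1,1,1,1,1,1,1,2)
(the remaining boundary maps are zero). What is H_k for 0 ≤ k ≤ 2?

H_0: b_0 = 7 − 0 − 6 = 1; torsion from ∂_1 factors > 1: none. So H_0 = Z.
H_1: b_1 = 18 − 6 − 12 = 0; torsion from ∂_2 factors > 1: [2]. So H_1 = Z/2.
H_2: b_2 = 12 − 12 − 0 = 0; torsion from ∂_3 factors > 1: none. So H_2 = 0.

H_0 = Z,  H_1 = Z/2,  H_2 = 0.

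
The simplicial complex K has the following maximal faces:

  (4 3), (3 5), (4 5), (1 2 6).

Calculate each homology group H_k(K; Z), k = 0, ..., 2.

K has 6 vertices, 6 edges, 1 triangle.
rank ∂_0 = 0, rank ∂_1 = 4 ⇒ b_0 = 6 − 0 − 4 = 2; all invariant factors of ∂_1 are 1 so no torsion. So H_0 ≅ Z^2.
rank ∂_1 = 4, rank ∂_2 = 1 ⇒ b_1 = 6 − 4 − 1 = 1; all invariant factors of ∂_2 are 1 so no torsion. So H_1 ≅ Z.
rank ∂_2 = 1, rank ∂_3 = 0 ⇒ b_2 = 1 − 1 − 0 = 0. So H_2 ≅ 0.

H_0 = Z^2,  H_1 = Z,  H_2 = 0.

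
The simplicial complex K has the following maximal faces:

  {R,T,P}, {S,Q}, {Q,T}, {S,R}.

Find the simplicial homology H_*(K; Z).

Order the vertices as P < Q < R < S < T. Listing each simplex with vertices in this order, K has dimension 2 with simplices:

  0-simplices (5): P, Q, R, S, T
  1-simplices (6): PR, PT, QS, QT, RS, RT
  2-simplices (1): PRT

so the chain groups are C_0 ≅ Z^5, C_1 ≅ Z^6, C_2 ≅ Z^1.

∂_1: C_1 → C_0 maps an edge to its endpoints' difference, ∂[p,q] = q − p.
This gives a 5×6 integer matrix of rank 4; reducing to Smith normal form yields diagonal entries (1,1,1,1).

∂_2: C_2 → C_1 acts by ∂[p,q,r] = [q,r] − [p,r] + [p,q]. For instance
  ∂PRT = RT − PT + PR.
As a 6×1 matrix over Z this has rank 1, with invariant factors (1).

Reading off H_k = ker ∂_k / im ∂_{k+1}:

  H_0: rank C_0 − rank ∂_1 = 5 − 4 = 1, and the invariant factors of ∂_1 are all 1, so H_0 = Z.
  H_1: rank ker ∂_1 − rank ∂_2 = (6 − 4) − 1 = 1, and the invariant factors of ∂_2 are all 1, so H_1 = Z.
  H_2: rank ker ∂_2 − rank ∂_3 = (1 − 1) − 0 = 0, and there is no ∂_3, so H_2 = 0.

H_0 = Z,  H_1 = Z,  H_2 = 0.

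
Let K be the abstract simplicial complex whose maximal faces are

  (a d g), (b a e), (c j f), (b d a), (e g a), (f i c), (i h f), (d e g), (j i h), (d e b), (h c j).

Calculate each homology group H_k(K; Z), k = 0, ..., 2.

H_0 ≅ Z^2,  H_1 ≅ Z,  H_2 ≅ Z.

We work with the vertex ordering a < b < c < d < e < f < g < h < i < j. The simplices of K, each written with vertices in increasing order, are:

  0-simplices (10): a, b, c, d, e, f, g, h, i, j
  1-simplices (19): ab, ad, ae, ag, bd, be, cf, ch, ci, cj, de, dg, eg, fh, fi, fj, hi, hj, ij
  2-simplices (11): abd, abe, adg, aeg, bde, cfi, cfj, chj, deg, fhi, hij

so the chain groups are C_0 ≅ Z^10, C_1 ≅ Z^19, C_2 ≅ Z^11.

The boundary map ∂_1: C_1 → C_0 sends each edge [p,q] (with p < q) to q − p.
The 10×19 boundary matrix has rank 8 and Smith normal form diag(1,1,1,1,1,1,1,1).

∂_2: C_2 → C_1 sends each 2-simplex [p,q,r] to [q,r] − [p,r] + [p,q]. For instance
  ∂chj = hj − cj + ch,
  ∂adg = dg − ag + ad.
The 19×11 boundary matrix has rank 10 and Smith normal form diag(1,1,1,1,1,1,1,1,1,1).

Now H_k = ker ∂_k / im ∂_{k+1}, so:

  H_0: rank C_0 − rank ∂_1 = 10 − 8 = 2, and the invariant factors of ∂_1 are all 1, so H_0 ≅ Z^2.
  H_1: rank ker ∂_1 − rank ∂_2 = (19 − 8) − 10 = 1, and the invariant factors of ∂_2 are all 1, so H_1 ≅ Z.
  H_2: rank ker ∂_2 − rank ∂_3 = (11 − 10) − 0 = 1, and there is no ∂_3, so H_2 ≅ Z.

As a check, the Euler characteristic is 10 − 19 + 11 = 2, which agrees with 2 − 1 + 1 = 2.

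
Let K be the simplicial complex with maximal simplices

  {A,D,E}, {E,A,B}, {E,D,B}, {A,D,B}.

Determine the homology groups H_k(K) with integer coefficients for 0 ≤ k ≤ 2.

H_0 = Z,  H_1 = 0,  H_2 = Z.

Take the total order A < B < D < E on the vertex set. Then K (dimension 2) consists of the simplices:

  0-simplices (4): A, B, D, E
  1-simplices (6): AB, AD, AE, BD, BE, DE
  2-simplices (4): ABD, ABE, ADE, BDE

so the chain groups are C_0 ≅ Z^4, C_1 ≅ Z^6, C_2 ≅ Z^4.

The boundary map ∂_1: C_1 → C_0 sends each edge [p,q] (with p < q) to q − p. For instance
  ∂BE = E − B.
The 4×6 boundary matrix has rank 3 and Smith normal form diag(1,1,1).

Boundary ∂_2: C_2 → C_1 maps a triangle to the signed sum of its edges. For instance
  ∂ABE = BE − AE + AB,
  ∂ABD = BD − AD + AB.
The resulting 6×4 matrix has rank 3, and its Smith normal form has invariant factors (1,1,1).

From H_k ≅ ker(∂_k) / im(∂_{k+1}) we obtain:

  H_0: rank C_0 − rank ∂_1 = 4 − 3 = 1, and the invariant factors of ∂_1 are all 1, so H_0 = Z.
  H_1: rank ker ∂_1 − rank ∂_2 = (6 − 3) − 3 = 0, and the invariant factors of ∂_2 are all 1, so H_1 = 0.
  H_2: rank ker ∂_2 − rank ∂_3 = (4 − 3) − 0 = 1, and there is no ∂_3, so H_2 = Z.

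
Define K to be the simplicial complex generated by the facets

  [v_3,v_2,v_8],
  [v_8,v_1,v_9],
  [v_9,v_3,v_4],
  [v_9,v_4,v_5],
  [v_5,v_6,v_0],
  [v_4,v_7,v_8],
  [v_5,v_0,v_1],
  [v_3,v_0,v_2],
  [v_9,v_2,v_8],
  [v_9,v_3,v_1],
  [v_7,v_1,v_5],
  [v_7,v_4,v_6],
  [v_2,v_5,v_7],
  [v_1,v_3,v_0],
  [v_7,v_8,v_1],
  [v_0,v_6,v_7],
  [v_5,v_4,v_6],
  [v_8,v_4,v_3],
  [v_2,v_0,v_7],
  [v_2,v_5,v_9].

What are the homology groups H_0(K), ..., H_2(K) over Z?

H_0 = Z,  H_1 = Z ⊕ Z/2,  H_2 = 0.

Fix the vertex order v_0 < v_1 < v_2 < v_3 < v_4 < v_5 < v_6 < v_7 < v_8 < v_9 and write every simplex with vertices in increasing order. Then dim K = 2 and the simplices of K are:

  0-simplices (10): [v_0], [v_1], [v_2], [v_3], [v_4], [v_5], [v_6], [v_7], [v_8], [v_9]
  1-simplices (30): (30 of them)
  2-simplices (20): (20 of them)

giving chain groups C_0 ≅ Z^10, C_1 ≅ Z^30, C_2 ≅ Z^20.

Boundary ∂_1: C_1 → C_0 is given by ∂[p,q] = [q] − [p]. For instance
  ∂[v_0,v_1] = [v_1] − [v_0].
The 10×30 boundary matrix has rank 9 and Smith normal form diag(1,1,1,1,1,1,1,1,1).

∂_2: C_2 → C_1 acts by ∂[p,q,r] = [q,r] − [p,r] + [p,q]. For instance
  ∂[v_4,v_5,v_6] = [v_5,v_6] − [v_4,v_6] + [v_4,v_5],
  ∂[v_0,v_2,v_3] = [v_2,v_3] − [v_0,v_3] + [v_0,v_2].
The resulting 30×20 matrix has rank 20, and its Smith normal form has invariant factors (1,1,1,1,1,1,1,1,1,1,1,1,1,1,1,1,1,1,1,2).

Computing H_k = (kernel of ∂_k) / (image of ∂_{k+1}):

  H_0: rank C_0 − rank ∂_1 = 10 − 9 = 1, and the invariant factors of ∂_1 are all 1, so H_0 ≅ Z.
  H_1: rank ker ∂_1 − rank ∂_2 = (30 − 9) − 20 = 1, and ∂_2 has invariant factor 2 > 1, so H_1 ≅ Z ⊕ Z/2.
  H_2: rank ker ∂_2 − rank ∂_3 = (20 − 20) − 0 = 0, and there is no ∂_3, so H_2 ≅ 0.

(K is a triangulation of the Klein bottle.)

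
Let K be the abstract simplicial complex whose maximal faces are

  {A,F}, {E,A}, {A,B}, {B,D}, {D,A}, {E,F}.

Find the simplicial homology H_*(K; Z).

H_0 = Z,  H_1 = Z^2.

Fix the vertex order A < B < D < E < F and write every simplex with vertices in increasing order. Then dim K = 1 and the simplices of K are:

  0-simplices (5): A, B, D, E, F
  1-simplices (6): AB, AD, AE, AF, BD, EF

giving chain groups C_0 ≅ Z^5, C_1 ≅ Z^6.

∂_1: C_1 → C_0 is given by ∂[p,q] = [q] − [p].
As a 5×6 matrix over Z this has rank 4, with invariant factors (1,1,1,1).

From H_k ≅ ker(∂_k) / im(∂_{k+1}) we obtain:

  H_0: rank C_0 − rank ∂_1 = 5 − 4 = 1, and the invariant factors of ∂_1 are all 1, so H_0 ≅ Z.
  H_1: rank ker ∂_1 − rank ∂_2 = (6 − 4) − 0 = 2, and there is no ∂_2, so H_1 ≅ Z^2.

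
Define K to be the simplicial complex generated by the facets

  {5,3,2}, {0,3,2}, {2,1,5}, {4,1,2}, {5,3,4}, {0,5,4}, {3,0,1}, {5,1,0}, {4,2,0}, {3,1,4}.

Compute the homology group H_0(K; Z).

H_0 ≅ Z.

Take the total order 0 < 1 < 2 < 3 < 4 < 5 on the vertex set. Then K (dimension 2) consists of the simplices:

  0-simplices (6): [0], [1], [2], [3], [4], [5]
  1-simplices (15): [0,1], [0,2], [0,3], [0,4], [0,5], [1,2], [1,3], [1,4], [1,5], [2,3], [2,4], [2,5], [3,4], [3,5], [4,5]
  2-simplices (10): [0,1,3], [0,1,5], [0,2,3], [0,2,4], [0,4,5], [1,2,4], [1,2,5], [1,3,4], [2,3,5], [3,4,5]

giving chain groups C_0 ≅ Z^6, C_1 ≅ Z^15, C_2 ≅ Z^10.

Boundary ∂_1: C_1 → C_0 is given by ∂[p,q] = [q] − [p].
As a 6×15 matrix over Z this has rank 5, with invariant factors (1,1,1,1,1).

Boundary ∂_2: C_2 → C_1 maps a triangle to the signed sum of its edges. For instance
  ∂[2,3,5] = [3,5] − [2,5] + [2,3],
  ∂[0,1,5] = [1,5] − [0,5] + [0,1].
This gives a 15×10 integer matrix of rank 10; reducing to Smith normal form yields diagonal entries (1,1,1,1,1,1,1,1,1,2).

From H_k ≅ ker(∂_k) / im(∂_{k+1}) we obtain:

  H_0: rank C_0 − rank ∂_1 = 6 − 5 = 1, and the invariant factors of ∂_1 are all 1, so H_0 = Z.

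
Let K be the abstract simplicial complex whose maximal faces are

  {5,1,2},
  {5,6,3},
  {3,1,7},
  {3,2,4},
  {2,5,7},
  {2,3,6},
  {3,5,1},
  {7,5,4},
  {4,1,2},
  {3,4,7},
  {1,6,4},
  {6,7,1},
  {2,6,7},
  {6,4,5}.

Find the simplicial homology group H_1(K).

H_1 = Z^2.

We work with the vertex ordering 1 < 2 < 3 < 4 < 5 < 6 < 7. The simplices of K, each written with vertices in increasing order, are:

  0-simplices (7): [1], [2], [3], [4], [5], [6], [7]
  1-simplices (21): [1,2], [1,3], [1,4], [1,5], [1,6], [1,7], [2,3], [2,4], [2,5], [2,6], [2,7], [3,4], [3,5], [3,6], [3,7], [4,5], [4,6], [4,7], [5,6], [5,7], [6,7]
  2-simplices (14): [1,2,4], [1,2,5], [1,3,5], [1,3,7], [1,4,6], [1,6,7], [2,3,4], [2,3,6], [2,5,7], [2,6,7], [3,4,7], [3,5,6], [4,5,6], [4,5,7]

giving chain groups C_0 ≅ Z^7, C_1 ≅ Z^21, C_2 ≅ Z^14.

The boundary map ∂_1: C_1 → C_0 maps an edge to its endpoints' difference, ∂[p,q] = q − p. For instance
  ∂[3,4] = [4] − [3].
The resulting 7×21 matrix has rank 6, and its Smith normal form has invariant factors (1,1,1,1,1,1).

The boundary map ∂_2: C_2 → C_1 maps a triangle to the signed sum of its edges. For instance
  ∂[4,5,7] = [5,7] − [4,7] + [4,5],
  ∂[1,6,7] = [6,7] − [1,7] + [1,6].
The resulting 21×14 matrix has rank 13, and its Smith normal form has invariant factors (1,1,1,1,1,1,1,1,1,1,1,1,1).

Reading off H_k = ker ∂_k / im ∂_{k+1}:

  H_1: rank ker ∂_1 − rank ∂_2 = (21 − 6) − 13 = 2, and the invariant factors of ∂_2 are all 1, so H_1 = Z^2.

(K is a triangulation of the torus T^2.)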